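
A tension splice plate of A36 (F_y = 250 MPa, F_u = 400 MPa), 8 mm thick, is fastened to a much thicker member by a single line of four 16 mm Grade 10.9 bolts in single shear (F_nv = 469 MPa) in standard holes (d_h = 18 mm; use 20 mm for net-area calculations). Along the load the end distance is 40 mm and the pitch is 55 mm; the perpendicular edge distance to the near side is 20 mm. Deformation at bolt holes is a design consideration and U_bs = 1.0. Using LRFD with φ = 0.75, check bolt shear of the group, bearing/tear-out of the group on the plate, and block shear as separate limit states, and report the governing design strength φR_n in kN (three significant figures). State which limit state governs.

Bolt shear: A_b = π·16²/4 = 201.1 mm²; R_n = 469 × 201.1 × 4 × 1 / 1000 = 377.2 kN → 0.75 × 377.2 = 283 kN.
Bearing: edge l_c = 31, r_n = 119 kN; interior l_c = 37, r_n = 122.9 kN; R_n = 119 + 3·122.9 = 487.7 kN → 366 kN.
Block shear: A_gv = 1640, A_nv = 1080, A_nt = 80 mm²; R_n = min(0.6F_uA_nv, 0.6F_yA_gv) + U_bs·F_u·A_nt = 278 kN → 208 kN.
Block shear governs: 208 kN.

208 kN (block shear governs)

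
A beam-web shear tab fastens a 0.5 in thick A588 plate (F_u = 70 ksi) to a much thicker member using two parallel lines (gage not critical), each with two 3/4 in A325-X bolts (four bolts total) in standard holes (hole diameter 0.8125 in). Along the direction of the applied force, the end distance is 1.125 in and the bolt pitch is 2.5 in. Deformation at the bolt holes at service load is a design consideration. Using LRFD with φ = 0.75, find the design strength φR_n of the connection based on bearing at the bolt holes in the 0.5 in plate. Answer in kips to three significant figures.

140 kips

Per bolt r_n = 1.2 l_c t F_u ≤ 2.4 d t F_u; upper limit = 2.4 × 0.75 × 0.5 × 70 = 63 kips.
Edge bolt: l_c = 1.125 − 0.8125/2 = 0.7188 in → 1.2 × 0.7188 × 0.5 × 70 = 30.19 → r_n = 30.19 kips.
Interior bolts: l_c = 2.5 − 0.8125 = 1.688 in → 1.2 × 1.688 × 0.5 × 70 = 70.88 → r_n = 63 kips.
R_n = 2 × 30.19 + 2 × 63 = 186.4 kips.
Design strength φR_n = 0.75 × 186.4 = 140 kips.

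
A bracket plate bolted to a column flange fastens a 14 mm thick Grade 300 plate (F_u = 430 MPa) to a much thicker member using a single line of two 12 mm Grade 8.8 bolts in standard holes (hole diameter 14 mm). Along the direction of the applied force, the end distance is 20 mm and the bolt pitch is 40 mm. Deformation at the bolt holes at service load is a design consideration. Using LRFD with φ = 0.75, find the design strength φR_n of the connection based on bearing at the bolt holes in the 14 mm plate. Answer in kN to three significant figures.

Per bolt r_n = 1.2 l_c t F_u ≤ 2.4 d t F_u; upper limit = 2.4 × 12 × 14 × 430 / 1000 = 173.4 kN.
Edge bolt: l_c = 20 − 14/2 = 13 mm → 1.2 × 13 × 14 × 430 / 1000 = 93.91 → r_n = 93.91 kN.
Interior bolts: l_c = 40 − 14 = 26 mm → 1.2 × 26 × 14 × 430 / 1000 = 187.8 → r_n = 173.4 kN.
R_n = 1 × 93.91 + 1 × 173.4 = 267.3 kN.
Design strength φR_n = 0.75 × 267.3 = 200 kN.

200 kN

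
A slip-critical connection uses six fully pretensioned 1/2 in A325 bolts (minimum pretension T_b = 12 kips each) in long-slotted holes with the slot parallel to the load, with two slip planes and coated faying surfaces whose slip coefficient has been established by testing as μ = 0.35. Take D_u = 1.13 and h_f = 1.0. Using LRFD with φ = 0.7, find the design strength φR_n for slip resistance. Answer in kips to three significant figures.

39.9 kips

R_n = μ · D_u · h_f · T_b · n_s · n_b = 0.35 × 1.13 × 1.0 × 12 × 2 × 6 = 56.95 kips.
Design strength φR_n = 0.7 × 56.95 = 39.9 kips.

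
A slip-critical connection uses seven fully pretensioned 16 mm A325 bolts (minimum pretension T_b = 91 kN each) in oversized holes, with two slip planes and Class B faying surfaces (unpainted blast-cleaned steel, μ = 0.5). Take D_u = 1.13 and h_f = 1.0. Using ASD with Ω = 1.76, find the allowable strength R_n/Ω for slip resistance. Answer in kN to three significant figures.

409 kN

R_n = μ · D_u · h_f · T_b · n_s · n_b = 0.5 × 1.13 × 1.0 × 91 × 2 × 7 = 719.8 kN.
Allowable strength R_n/Ω = 719.8 / 1.76 = 409 kN.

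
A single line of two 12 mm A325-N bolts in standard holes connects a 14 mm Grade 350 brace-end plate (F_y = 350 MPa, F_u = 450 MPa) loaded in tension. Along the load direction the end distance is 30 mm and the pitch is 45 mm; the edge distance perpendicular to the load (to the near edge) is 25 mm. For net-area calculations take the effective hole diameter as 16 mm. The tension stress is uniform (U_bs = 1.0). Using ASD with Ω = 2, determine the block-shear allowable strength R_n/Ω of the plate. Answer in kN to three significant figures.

150 kN

Shear plane L_v = 30 + 1·45 = 75 mm; A_gv = 75 × 14 = 1050 mm².
A_nv = (75 − 1.5·16) × 14 = 714 mm².
A_nt = (25 − 0.5·16) × 14 = 238 mm².
0.6 F_u A_nv = 192.8 kN; 0.6 F_y A_gv = 220.5 kN → shear rupture governs the shear term.
R_n = 192.8 + 1.0 × 450 × 238 / 1000 = 299.9 kN.
Allowable strength R_n/Ω = 299.9 / 2 = 150 kN.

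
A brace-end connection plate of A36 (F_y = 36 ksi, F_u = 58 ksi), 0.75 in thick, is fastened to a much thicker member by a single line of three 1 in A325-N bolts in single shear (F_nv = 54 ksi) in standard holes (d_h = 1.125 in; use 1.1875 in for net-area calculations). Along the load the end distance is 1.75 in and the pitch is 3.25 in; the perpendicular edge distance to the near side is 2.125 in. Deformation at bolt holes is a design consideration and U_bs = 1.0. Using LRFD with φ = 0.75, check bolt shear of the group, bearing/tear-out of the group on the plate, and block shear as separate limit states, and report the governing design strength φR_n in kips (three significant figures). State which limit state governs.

Bolt shear: A_b = π·1²/4 = 0.7854 in²; R_n = 54 × 0.7854 × 3 × 1 = 127.2 kips → 0.75 × 127.2 = 95.4 kips.
Bearing: edge l_c = 1.188, r_n = 61.99 kips; interior l_c = 2.125, r_n = 104.4 kips; R_n = 61.99 + 2·104.4 = 270.8 kips → 203 kips.
Block shear: A_gv = 6.188, A_nv = 3.961, A_nt = 1.148 in²; R_n = min(0.6F_uA_nv, 0.6F_yA_gv) + U_bs·F_u·A_nt = 200.3 kips → 150 kips.
Bolt shear governs: 95.4 kips.

95.4 kips (bolt shear governs)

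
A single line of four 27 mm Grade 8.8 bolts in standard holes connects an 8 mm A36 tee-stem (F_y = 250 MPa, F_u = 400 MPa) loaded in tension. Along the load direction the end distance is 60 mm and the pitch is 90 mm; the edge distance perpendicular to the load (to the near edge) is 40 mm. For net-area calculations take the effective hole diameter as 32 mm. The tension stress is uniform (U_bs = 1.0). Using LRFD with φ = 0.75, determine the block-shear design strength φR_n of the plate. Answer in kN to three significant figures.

Shear plane L_v = 60 + 3·90 = 330 mm; A_gv = 330 × 8 = 2640 mm².
A_nv = (330 − 3.5·32) × 8 = 1744 mm².
A_nt = (40 − 0.5·32) × 8 = 192 mm².
0.6 F_u A_nv = 418.6 kN; 0.6 F_y A_gv = 396 kN → shear yielding governs the shear term.
R_n = 396 + 1.0 × 400 × 192 / 1000 = 472.8 kN.
Design strength φR_n = 0.75 × 472.8 = 355 kN.

355 kN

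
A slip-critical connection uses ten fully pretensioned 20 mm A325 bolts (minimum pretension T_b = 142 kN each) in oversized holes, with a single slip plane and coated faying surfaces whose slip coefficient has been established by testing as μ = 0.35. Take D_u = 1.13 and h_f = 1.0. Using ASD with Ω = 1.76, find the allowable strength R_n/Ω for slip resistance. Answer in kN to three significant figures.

R_n = μ · D_u · h_f · T_b · n_s · n_b = 0.35 × 1.13 × 1.0 × 142 × 1 × 10 = 561.6 kN.
Allowable strength R_n/Ω = 561.6 / 1.76 = 319 kN.

319 kN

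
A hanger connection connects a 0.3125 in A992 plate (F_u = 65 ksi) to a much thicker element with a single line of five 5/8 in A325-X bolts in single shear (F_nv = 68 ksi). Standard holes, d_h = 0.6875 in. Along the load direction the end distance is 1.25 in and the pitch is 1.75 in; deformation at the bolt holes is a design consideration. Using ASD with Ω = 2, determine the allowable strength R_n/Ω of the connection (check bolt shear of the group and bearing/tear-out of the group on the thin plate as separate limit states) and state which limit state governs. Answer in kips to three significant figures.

Bolt shear: A_b = π·0.625²/4 = 0.3068 in²; R_n = 68 × 0.3068 × 5 × 1 = 104.3 kips → 104.3 / 2 = 52.2 kips.
Bearing (1.2 l_c t F_u ≤ 2.4 d t F_u): upper limit = 2.4·0.625·0.3125·65 = 30.47 kips.
  Edge l_c = 1.25 − 0.6875/2 = 0.9062 → r_n = 22.09 kips; interior l_c = 1.75 − 0.6875 = 1.062 → r_n = 25.9 kips.
  R_n,bearing = 1·22.09 + 4·25.9 = 125.7 kips → 125.7 / 2 = 62.8 kips.
Bolt shear governs: 52.2 kips.

52.2 kips (bolt shear governs)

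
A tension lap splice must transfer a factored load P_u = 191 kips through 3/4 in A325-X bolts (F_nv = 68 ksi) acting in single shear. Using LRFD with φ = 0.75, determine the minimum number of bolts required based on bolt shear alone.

9 bolts

A_b = π·0.75²/4 = 0.4418 in².
Per-bolt design strength φR_n = 0.75 × 68 × 0.4418 × 1 = 22.53 kips.
n ≥ 191 / 22.53 = 8.477 → use 9 bolts.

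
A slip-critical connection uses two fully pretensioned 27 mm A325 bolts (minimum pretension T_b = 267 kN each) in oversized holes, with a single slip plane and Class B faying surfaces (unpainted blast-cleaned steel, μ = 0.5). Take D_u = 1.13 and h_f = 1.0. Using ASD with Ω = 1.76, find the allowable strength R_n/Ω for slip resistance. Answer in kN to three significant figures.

R_n = μ · D_u · h_f · T_b · n_s · n_b = 0.5 × 1.13 × 1.0 × 267 × 1 × 2 = 301.7 kN.
Allowable strength R_n/Ω = 301.7 / 1.76 = 171 kN.

171 kN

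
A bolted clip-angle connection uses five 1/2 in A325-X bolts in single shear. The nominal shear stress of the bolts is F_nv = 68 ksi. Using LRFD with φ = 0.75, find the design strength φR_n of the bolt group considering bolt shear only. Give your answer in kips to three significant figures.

50.1 kips

A_b = π × 0.5² / 4 = 0.1963 in².
R_n = F_nv · A_b · n · n_s = 68 × 0.1963 × 5 × 1 = 66.76 kips.
Design strength φR_n = 0.75 × 66.76 = 50.1 kips.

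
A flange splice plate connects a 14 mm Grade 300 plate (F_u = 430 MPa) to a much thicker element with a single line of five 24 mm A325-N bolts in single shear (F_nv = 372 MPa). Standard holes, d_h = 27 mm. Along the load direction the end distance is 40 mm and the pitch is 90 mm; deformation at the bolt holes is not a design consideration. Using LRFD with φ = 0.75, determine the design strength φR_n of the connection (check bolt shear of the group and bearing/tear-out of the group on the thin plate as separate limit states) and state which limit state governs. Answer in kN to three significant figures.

631 kN (bolt shear governs)

Bolt shear: A_b = π·24²/4 = 452.4 mm²; R_n = 372 × 452.4 × 5 × 1 / 1000 = 841.4 kN → 0.75 × 841.4 = 631 kN.
Bearing (1.5 l_c t F_u ≤ 3.0 d t F_u): upper limit = 3.0·24·14·430 / 1000 = 433.4 kN.
  Edge l_c = 40 − 27/2 = 26.5 → r_n = 239.3 kN; interior l_c = 90 − 27 = 63 → r_n = 433.4 kN.
  R_n,bearing = 1·239.3 + 4·433.4 = 1973 kN → 0.75 × 1973 = 1480 kN.
Bolt shear governs: 631 kN.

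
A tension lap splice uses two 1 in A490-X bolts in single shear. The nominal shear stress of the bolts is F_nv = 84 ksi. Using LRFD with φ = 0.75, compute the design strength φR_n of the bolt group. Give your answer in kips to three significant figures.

99 kips

A_b = π × 1² / 4 = 0.7854 in².
R_n = F_nv · A_b · n · n_s = 84 × 0.7854 × 2 × 1 = 131.9 kips.
Design strength φR_n = 0.75 × 131.9 = 99 kips.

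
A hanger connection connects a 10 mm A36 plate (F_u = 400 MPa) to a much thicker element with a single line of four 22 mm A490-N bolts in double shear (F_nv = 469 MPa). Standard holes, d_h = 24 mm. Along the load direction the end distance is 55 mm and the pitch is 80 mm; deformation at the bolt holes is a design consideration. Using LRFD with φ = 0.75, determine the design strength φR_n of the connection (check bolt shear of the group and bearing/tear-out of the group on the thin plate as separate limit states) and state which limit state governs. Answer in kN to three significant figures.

Bolt shear: A_b = π·22²/4 = 380.1 mm²; R_n = 469 × 380.1 × 4 × 2 / 1000 = 1426 kN → 0.75 × 1426 = 1070 kN.
Bearing (1.2 l_c t F_u ≤ 2.4 d t F_u): upper limit = 2.4·22·10·400 / 1000 = 211.2 kN.
  Edge l_c = 55 − 24/2 = 43 → r_n = 206.4 kN; interior l_c = 80 − 24 = 56 → r_n = 211.2 kN.
  R_n,bearing = 1·206.4 + 3·211.2 = 840 kN → 0.75 × 840 = 630 kN.
Bearing governs: 630 kN.

630 kN (bearing governs)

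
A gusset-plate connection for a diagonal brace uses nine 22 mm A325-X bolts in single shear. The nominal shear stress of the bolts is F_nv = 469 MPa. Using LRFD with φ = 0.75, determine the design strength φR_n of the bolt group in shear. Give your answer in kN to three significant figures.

A_b = π × 22² / 4 = 380.1 mm².
R_n = F_nv · A_b · n · n_s = 469 × 380.1 × 9 × 1 / 1000 = 1605 kN.
Design strength φR_n = 0.75 × 1605 = 1200 kN.

1200 kN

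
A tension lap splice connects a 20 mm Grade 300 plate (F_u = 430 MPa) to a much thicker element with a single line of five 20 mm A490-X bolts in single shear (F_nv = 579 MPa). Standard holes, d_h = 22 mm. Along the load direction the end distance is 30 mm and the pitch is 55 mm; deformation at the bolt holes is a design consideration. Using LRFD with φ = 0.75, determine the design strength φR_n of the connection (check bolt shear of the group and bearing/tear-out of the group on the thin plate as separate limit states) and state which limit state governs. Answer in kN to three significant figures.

682 kN (bolt shear governs)

Bolt shear: A_b = π·20²/4 = 314.2 mm²; R_n = 579 × 314.2 × 5 × 1 / 1000 = 909.5 kN → 0.75 × 909.5 = 682 kN.
Bearing (1.2 l_c t F_u ≤ 2.4 d t F_u): upper limit = 2.4·20·20·430 / 1000 = 412.8 kN.
  Edge l_c = 30 − 22/2 = 19 → r_n = 196.1 kN; interior l_c = 55 − 22 = 33 → r_n = 340.6 kN.
  R_n,bearing = 1·196.1 + 4·340.6 = 1558 kN → 0.75 × 1558 = 1170 kN.
Bolt shear governs: 682 kN.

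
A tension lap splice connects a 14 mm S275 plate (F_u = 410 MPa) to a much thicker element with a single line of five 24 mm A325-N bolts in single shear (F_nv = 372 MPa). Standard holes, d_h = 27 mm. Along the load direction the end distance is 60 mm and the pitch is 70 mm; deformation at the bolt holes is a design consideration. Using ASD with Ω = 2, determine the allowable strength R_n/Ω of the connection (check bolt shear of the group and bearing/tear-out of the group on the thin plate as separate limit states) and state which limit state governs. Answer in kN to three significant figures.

421 kN (bolt shear governs)

Bolt shear: A_b = π·24²/4 = 452.4 mm²; R_n = 372 × 452.4 × 5 × 1 / 1000 = 841.4 kN → 841.4 / 2 = 421 kN.
Bearing (1.2 l_c t F_u ≤ 2.4 d t F_u): upper limit = 2.4·24·14·410 / 1000 = 330.6 kN.
  Edge l_c = 60 − 27/2 = 46.5 → r_n = 320.3 kN; interior l_c = 70 − 27 = 43 → r_n = 296.2 kN.
  R_n,bearing = 1·320.3 + 4·296.2 = 1505 kN → 1505 / 2 = 753 kN.
Bolt shear governs: 421 kN.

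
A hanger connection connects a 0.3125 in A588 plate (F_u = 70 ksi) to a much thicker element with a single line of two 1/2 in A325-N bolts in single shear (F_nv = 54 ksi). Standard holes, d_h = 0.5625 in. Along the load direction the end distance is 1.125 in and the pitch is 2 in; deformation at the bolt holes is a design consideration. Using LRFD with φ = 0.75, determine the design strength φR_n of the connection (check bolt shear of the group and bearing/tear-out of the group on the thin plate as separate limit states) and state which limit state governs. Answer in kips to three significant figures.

15.9 kips (bolt shear governs)

Bolt shear: A_b = π·0.5²/4 = 0.1963 in²; R_n = 54 × 0.1963 × 2 × 1 = 21.21 kips → 0.75 × 21.21 = 15.9 kips.
Bearing (1.2 l_c t F_u ≤ 2.4 d t F_u): upper limit = 2.4·0.5·0.3125·70 = 26.25 kips.
  Edge l_c = 1.125 − 0.5625/2 = 0.8438 → r_n = 22.15 kips; interior l_c = 2 − 0.5625 = 1.438 → r_n = 26.25 kips.
  R_n,bearing = 1·22.15 + 1·26.25 = 48.4 kips → 0.75 × 48.4 = 36.3 kips.
Bolt shear governs: 15.9 kips.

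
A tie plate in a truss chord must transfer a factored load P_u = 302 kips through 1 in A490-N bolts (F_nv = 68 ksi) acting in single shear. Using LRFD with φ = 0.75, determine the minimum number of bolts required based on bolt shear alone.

A_b = π·1²/4 = 0.7854 in².
Per-bolt design strength φR_n = 0.75 × 68 × 0.7854 × 1 = 40.06 kips.
n ≥ 302 / 40.06 = 7.54 → use 8 bolts.

8 bolts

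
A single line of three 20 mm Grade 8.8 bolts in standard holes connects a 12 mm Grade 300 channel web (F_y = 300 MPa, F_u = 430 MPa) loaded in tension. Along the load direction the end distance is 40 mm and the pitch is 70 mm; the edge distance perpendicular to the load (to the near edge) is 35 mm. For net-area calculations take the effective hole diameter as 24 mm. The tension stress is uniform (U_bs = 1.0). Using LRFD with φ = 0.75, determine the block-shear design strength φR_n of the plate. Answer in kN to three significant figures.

Shear plane L_v = 40 + 2·70 = 180 mm; A_gv = 180 × 12 = 2160 mm².
A_nv = (180 − 2.5·24) × 12 = 1440 mm².
A_nt = (35 − 0.5·24) × 12 = 276 mm².
0.6 F_u A_nv = 371.5 kN; 0.6 F_y A_gv = 388.8 kN → shear rupture governs the shear term.
R_n = 371.5 + 1.0 × 430 × 276 / 1000 = 490.2 kN.
Design strength φR_n = 0.75 × 490.2 = 368 kN.

368 kN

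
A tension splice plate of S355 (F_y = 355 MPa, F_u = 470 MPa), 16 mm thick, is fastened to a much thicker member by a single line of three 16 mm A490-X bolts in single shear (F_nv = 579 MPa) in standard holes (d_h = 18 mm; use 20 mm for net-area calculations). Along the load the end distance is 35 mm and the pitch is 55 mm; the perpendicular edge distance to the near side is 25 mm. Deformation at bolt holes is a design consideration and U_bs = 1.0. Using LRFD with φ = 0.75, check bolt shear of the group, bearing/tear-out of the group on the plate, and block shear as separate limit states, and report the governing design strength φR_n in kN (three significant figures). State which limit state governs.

Bolt shear: A_b = π·16²/4 = 201.1 mm²; R_n = 579 × 201.1 × 3 × 1 / 1000 = 349.2 kN → 0.75 × 349.2 = 262 kN.
Bearing: edge l_c = 26, r_n = 234.6 kN; interior l_c = 37, r_n = 288.8 kN; R_n = 234.6 + 2·288.8 = 812.2 kN → 609 kN.
Block shear: A_gv = 2320, A_nv = 1520, A_nt = 240 mm²; R_n = min(0.6F_uA_nv, 0.6F_yA_gv) + U_bs·F_u·A_nt = 541.4 kN → 406 kN.
Bolt shear governs: 262 kN.

262 kN (bolt shear governs)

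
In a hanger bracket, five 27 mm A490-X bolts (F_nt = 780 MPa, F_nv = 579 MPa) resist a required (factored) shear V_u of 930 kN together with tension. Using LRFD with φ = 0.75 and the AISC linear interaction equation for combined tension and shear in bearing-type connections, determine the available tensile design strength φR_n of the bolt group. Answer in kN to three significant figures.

924 kN

A_b = π·27²/4 = 572.6 mm²; f_rv = 930 × 1000 / (5 × 572.6) = 324.9 MPa.
F'_nt = 1.3 F_nt − (F_nt / φF_nv) f_rv = 1.3·780 − (780/(0.75·579))·324.9 = 430.5 MPa, capped at F_nt → F'_nt = 430.5 MPa.
R_n = F'_nt · A_b · n = 430.5 × 572.6 × 5 / 1000 = 1232 kN.
Design strength φR_n = 0.75 × 1232 = 924 kN.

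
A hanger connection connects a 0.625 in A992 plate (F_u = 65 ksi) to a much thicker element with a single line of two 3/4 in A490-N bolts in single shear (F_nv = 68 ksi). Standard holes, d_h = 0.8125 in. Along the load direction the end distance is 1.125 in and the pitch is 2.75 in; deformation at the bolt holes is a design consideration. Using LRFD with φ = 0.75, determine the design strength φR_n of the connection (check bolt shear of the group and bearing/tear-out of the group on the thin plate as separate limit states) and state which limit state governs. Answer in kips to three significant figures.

Bolt shear: A_b = π·0.75²/4 = 0.4418 in²; R_n = 68 × 0.4418 × 2 × 1 = 60.08 kips → 0.75 × 60.08 = 45.1 kips.
Bearing (1.2 l_c t F_u ≤ 2.4 d t F_u): upper limit = 2.4·0.75·0.625·65 = 73.12 kips.
  Edge l_c = 1.125 − 0.8125/2 = 0.7188 → r_n = 35.04 kips; interior l_c = 2.75 − 0.8125 = 1.938 → r_n = 73.12 kips.
  R_n,bearing = 1·35.04 + 1·73.12 = 108.2 kips → 0.75 × 108.2 = 81.1 kips.
Bolt shear governs: 45.1 kips.

45.1 kips (bolt shear governs)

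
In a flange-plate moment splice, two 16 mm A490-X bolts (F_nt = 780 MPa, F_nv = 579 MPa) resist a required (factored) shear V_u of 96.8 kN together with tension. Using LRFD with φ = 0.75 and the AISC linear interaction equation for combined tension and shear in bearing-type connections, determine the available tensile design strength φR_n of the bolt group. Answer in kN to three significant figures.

175 kN

A_b = π·16²/4 = 201.1 mm²; f_rv = 96.8 × 1000 / (2 × 201.1) = 240.7 MPa.
F'_nt = 1.3 F_nt − (F_nt / φF_nv) f_rv = 1.3·780 − (780/(0.75·579))·240.7 = 581.6 MPa, capped at F_nt → F'_nt = 581.6 MPa.
R_n = F'_nt · A_b · n = 581.6 × 201.1 × 2 / 1000 = 233.9 kN.
Design strength φR_n = 0.75 × 233.9 = 175 kN.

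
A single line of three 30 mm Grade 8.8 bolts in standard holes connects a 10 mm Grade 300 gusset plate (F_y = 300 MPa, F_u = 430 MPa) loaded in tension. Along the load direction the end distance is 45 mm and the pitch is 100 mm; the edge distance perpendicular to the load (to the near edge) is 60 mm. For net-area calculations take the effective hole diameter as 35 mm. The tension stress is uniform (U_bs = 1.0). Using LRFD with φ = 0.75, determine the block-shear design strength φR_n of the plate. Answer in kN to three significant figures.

Shear plane L_v = 45 + 2·100 = 245 mm; A_gv = 245 × 10 = 2450 mm².
A_nv = (245 − 2.5·35) × 10 = 1575 mm².
A_nt = (60 − 0.5·35) × 10 = 425 mm².
0.6 F_u A_nv = 406.4 kN; 0.6 F_y A_gv = 441 kN → shear rupture governs the shear term.
R_n = 406.4 + 1.0 × 430 × 425 / 1000 = 589.1 kN.
Design strength φR_n = 0.75 × 589.1 = 442 kN.

442 kN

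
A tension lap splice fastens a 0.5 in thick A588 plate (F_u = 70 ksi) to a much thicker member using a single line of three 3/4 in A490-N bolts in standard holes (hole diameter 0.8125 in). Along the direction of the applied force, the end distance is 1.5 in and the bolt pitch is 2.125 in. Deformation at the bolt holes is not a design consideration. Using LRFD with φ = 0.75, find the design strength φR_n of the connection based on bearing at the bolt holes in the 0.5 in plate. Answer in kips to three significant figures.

146 kips

Per bolt r_n = 1.5 l_c t F_u ≤ 3.0 d t F_u; upper limit = 3.0 × 0.75 × 0.5 × 70 = 78.75 kips.
Edge bolt: l_c = 1.5 − 0.8125/2 = 1.094 in → 1.5 × 1.094 × 0.5 × 70 = 57.42 → r_n = 57.42 kips.
Interior bolts: l_c = 2.125 − 0.8125 = 1.312 in → 1.5 × 1.312 × 0.5 × 70 = 68.91 → r_n = 68.91 kips.
R_n = 1 × 57.42 + 2 × 68.91 = 195.2 kips.
Design strength φR_n = 0.75 × 195.2 = 146 kips.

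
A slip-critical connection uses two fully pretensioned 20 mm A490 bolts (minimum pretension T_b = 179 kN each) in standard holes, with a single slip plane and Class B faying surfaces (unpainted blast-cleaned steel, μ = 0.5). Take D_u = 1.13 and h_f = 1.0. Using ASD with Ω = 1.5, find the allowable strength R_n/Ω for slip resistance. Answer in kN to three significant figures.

R_n = μ · D_u · h_f · T_b · n_s · n_b = 0.5 × 1.13 × 1.0 × 179 × 1 × 2 = 202.3 kN.
Allowable strength R_n/Ω = 202.3 / 1.5 = 135 kN.

135 kN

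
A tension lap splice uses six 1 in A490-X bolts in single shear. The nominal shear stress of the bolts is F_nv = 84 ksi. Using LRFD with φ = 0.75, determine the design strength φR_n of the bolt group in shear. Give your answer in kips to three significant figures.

A_b = π × 1² / 4 = 0.7854 in².
R_n = F_nv · A_b · n · n_s = 84 × 0.7854 × 6 × 1 = 395.8 kips.
Design strength φR_n = 0.75 × 395.8 = 297 kips.

297 kips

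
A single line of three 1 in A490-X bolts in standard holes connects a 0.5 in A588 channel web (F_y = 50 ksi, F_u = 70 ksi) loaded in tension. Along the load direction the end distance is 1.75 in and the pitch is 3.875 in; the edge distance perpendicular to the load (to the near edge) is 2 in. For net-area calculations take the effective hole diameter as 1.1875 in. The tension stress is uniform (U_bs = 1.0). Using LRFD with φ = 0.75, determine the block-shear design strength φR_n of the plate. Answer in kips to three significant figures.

Shear plane L_v = 1.75 + 2·3.875 = 9.5 in; A_gv = 9.5 × 0.5 = 4.75 in².
A_nv = (9.5 − 2.5·1.1875) × 0.5 = 3.266 in².
A_nt = (2 − 0.5·1.1875) × 0.5 = 0.7031 in².
0.6 F_u A_nv = 137.2 kips; 0.6 F_y A_gv = 142.5 kips → shear rupture governs the shear term.
R_n = 137.2 + 1.0 × 70 × 0.7031 = 186.4 kips.
Design strength φR_n = 0.75 × 186.4 = 140 kips.

140 kips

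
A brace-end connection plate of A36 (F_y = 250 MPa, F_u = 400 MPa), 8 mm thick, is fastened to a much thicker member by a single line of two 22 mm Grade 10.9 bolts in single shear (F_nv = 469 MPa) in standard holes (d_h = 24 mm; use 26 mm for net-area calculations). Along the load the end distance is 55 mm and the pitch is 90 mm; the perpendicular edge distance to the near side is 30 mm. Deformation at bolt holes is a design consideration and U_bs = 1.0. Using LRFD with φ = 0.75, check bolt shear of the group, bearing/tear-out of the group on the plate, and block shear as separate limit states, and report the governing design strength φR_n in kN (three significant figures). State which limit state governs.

Bolt shear: A_b = π·22²/4 = 380.1 mm²; R_n = 469 × 380.1 × 2 × 1 / 1000 = 356.6 kN → 0.75 × 356.6 = 267 kN.
Bearing: edge l_c = 43, r_n = 165.1 kN; interior l_c = 66, r_n = 169 kN; R_n = 165.1 + 1·169 = 334.1 kN → 251 kN.
Block shear: A_gv = 1160, A_nv = 848, A_nt = 136 mm²; R_n = min(0.6F_uA_nv, 0.6F_yA_gv) + U_bs·F_u·A_nt = 228.4 kN → 171 kN.
Block shear governs: 171 kN.

171 kN (block shear governs)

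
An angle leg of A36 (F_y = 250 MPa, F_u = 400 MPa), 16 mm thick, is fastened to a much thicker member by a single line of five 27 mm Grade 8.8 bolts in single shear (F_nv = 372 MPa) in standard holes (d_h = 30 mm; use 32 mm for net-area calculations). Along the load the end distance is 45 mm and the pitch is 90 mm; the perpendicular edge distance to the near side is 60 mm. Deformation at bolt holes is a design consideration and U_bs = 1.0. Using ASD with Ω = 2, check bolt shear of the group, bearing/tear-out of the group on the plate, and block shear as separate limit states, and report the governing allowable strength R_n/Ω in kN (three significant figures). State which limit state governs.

Bolt shear: A_b = π·27²/4 = 572.6 mm²; R_n = 372 × 572.6 × 5 × 1 / 1000 = 1065 kN → 1065 / 2 = 532 kN.
Bearing: edge l_c = 30, r_n = 230.4 kN; interior l_c = 60, r_n = 414.7 kN; R_n = 230.4 + 4·414.7 = 1889 kN → 945 kN.
Block shear: A_gv = 6480, A_nv = 4176, A_nt = 704 mm²; R_n = min(0.6F_uA_nv, 0.6F_yA_gv) + U_bs·F_u·A_nt = 1254 kN → 627 kN.
Bolt shear governs: 532 kN.

532 kN (bolt shear governs)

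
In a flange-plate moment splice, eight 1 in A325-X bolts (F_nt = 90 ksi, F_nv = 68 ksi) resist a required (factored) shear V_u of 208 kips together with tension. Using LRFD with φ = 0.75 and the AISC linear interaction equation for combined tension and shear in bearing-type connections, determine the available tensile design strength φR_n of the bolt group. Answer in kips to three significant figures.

276 kips

A_b = π·1²/4 = 0.7854 in²; f_rv = 208 / (8 × 0.7854) = 33.1 ksi.
F'_nt = 1.3 F_nt − (F_nt / φF_nv) f_rv = 1.3·90 − (90/(0.75·68))·33.1 = 58.58 ksi, capped at F_nt → F'_nt = 58.58 ksi.
R_n = F'_nt · A_b · n = 58.58 × 0.7854 × 8 = 368.1 kips.
Design strength φR_n = 0.75 × 368.1 = 276 kips.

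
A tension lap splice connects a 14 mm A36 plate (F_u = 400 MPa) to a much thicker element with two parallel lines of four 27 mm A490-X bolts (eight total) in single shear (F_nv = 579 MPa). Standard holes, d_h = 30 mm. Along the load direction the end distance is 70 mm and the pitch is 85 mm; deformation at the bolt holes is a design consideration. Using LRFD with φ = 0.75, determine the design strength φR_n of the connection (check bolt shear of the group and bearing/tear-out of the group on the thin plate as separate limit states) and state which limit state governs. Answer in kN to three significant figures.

Bolt shear: A_b = π·27²/4 = 572.6 mm²; R_n = 579 × 572.6 × 8 × 1 / 1000 = 2652 kN → 0.75 × 2652 = 1990 kN.
Bearing (1.2 l_c t F_u ≤ 2.4 d t F_u): upper limit = 2.4·27·14·400 / 1000 = 362.9 kN.
  Edge l_c = 70 − 30/2 = 55 → r_n = 362.9 kN; interior l_c = 85 − 30 = 55 → r_n = 362.9 kN.
  R_n,bearing = 2·362.9 + 6·362.9 = 2903 kN → 0.75 × 2903 = 2180 kN.
Bolt shear governs: 1990 kN.

1990 kN (bolt shear governs)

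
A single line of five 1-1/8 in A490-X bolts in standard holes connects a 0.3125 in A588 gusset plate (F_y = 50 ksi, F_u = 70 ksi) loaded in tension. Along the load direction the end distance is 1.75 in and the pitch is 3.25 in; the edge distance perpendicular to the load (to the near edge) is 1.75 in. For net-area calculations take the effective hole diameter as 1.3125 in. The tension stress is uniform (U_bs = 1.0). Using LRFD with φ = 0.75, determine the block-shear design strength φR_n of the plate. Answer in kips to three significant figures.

Shear plane L_v = 1.75 + 4·3.25 = 14.75 in; A_gv = 14.75 × 0.3125 = 4.609 in².
A_nv = (14.75 − 4.5·1.3125) × 0.3125 = 2.764 in².
A_nt = (1.75 − 0.5·1.3125) × 0.3125 = 0.3418 in².
0.6 F_u A_nv = 116.1 kips; 0.6 F_y A_gv = 138.3 kips → shear rupture governs the shear term.
R_n = 116.1 + 1.0 × 70 × 0.3418 = 140 kips.
Design strength φR_n = 0.75 × 140 = 105 kips.

105 kips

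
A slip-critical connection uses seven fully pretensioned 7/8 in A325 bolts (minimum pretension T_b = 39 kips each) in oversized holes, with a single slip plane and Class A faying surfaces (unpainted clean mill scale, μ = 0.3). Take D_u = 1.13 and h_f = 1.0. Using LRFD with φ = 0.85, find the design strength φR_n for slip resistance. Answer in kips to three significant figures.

78.7 kips

R_n = μ · D_u · h_f · T_b · n_s · n_b = 0.3 × 1.13 × 1.0 × 39 × 1 × 7 = 92.55 kips.
Design strength φR_n = 0.85 × 92.55 = 78.7 kips.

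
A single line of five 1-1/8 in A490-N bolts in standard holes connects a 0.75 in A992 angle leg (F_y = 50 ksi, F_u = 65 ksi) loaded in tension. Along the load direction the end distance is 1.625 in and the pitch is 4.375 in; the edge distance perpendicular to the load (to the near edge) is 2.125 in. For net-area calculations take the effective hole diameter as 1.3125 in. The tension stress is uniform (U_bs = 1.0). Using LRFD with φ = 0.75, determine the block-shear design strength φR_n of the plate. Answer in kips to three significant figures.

344 kips

Shear plane L_v = 1.625 + 4·4.375 = 19.12 in; A_gv = 19.12 × 0.75 = 14.34 in².
A_nv = (19.12 − 4.5·1.3125) × 0.75 = 9.914 in².
A_nt = (2.125 − 0.5·1.3125) × 0.75 = 1.102 in².
0.6 F_u A_nv = 386.6 kips; 0.6 F_y A_gv = 430.3 kips → shear rupture governs the shear term.
R_n = 386.6 + 1.0 × 65 × 1.102 = 458.2 kips.
Design strength φR_n = 0.75 × 458.2 = 344 kips.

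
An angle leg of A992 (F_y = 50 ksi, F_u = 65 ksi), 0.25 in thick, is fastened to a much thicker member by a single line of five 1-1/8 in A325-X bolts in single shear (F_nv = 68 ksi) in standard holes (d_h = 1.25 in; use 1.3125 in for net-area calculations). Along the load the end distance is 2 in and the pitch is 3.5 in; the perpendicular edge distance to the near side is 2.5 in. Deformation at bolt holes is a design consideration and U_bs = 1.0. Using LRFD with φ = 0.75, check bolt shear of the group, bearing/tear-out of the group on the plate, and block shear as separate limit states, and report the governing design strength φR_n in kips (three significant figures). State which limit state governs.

96.3 kips (block shear governs)

Bolt shear: A_b = π·1.125²/4 = 0.994 in²; R_n = 68 × 0.994 × 5 × 1 = 338 kips → 0.75 × 338 = 253 kips.
Bearing: edge l_c = 1.375, r_n = 26.81 kips; interior l_c = 2.25, r_n = 43.87 kips; R_n = 26.81 + 4·43.87 = 202.3 kips → 152 kips.
Block shear: A_gv = 4, A_nv = 2.523, A_nt = 0.4609 in²; R_n = min(0.6F_uA_nv, 0.6F_yA_gv) + U_bs·F_u·A_nt = 128.4 kips → 96.3 kips.
Block shear governs: 96.3 kips.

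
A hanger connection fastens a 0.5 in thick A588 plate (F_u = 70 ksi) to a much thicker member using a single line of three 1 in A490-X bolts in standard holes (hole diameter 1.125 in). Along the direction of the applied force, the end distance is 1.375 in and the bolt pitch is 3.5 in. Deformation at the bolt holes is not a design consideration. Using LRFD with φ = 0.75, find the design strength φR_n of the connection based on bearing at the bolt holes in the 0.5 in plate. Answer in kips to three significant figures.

189 kips

Per bolt r_n = 1.5 l_c t F_u ≤ 3.0 d t F_u; upper limit = 3.0 × 1 × 0.5 × 70 = 105 kips.
Edge bolt: l_c = 1.375 − 1.125/2 = 0.8125 in → 1.5 × 0.8125 × 0.5 × 70 = 42.66 → r_n = 42.66 kips.
Interior bolts: l_c = 3.5 − 1.125 = 2.375 in → 1.5 × 2.375 × 0.5 × 70 = 124.7 → r_n = 105 kips.
R_n = 1 × 42.66 + 2 × 105 = 252.7 kips.
Design strength φR_n = 0.75 × 252.7 = 189 kips.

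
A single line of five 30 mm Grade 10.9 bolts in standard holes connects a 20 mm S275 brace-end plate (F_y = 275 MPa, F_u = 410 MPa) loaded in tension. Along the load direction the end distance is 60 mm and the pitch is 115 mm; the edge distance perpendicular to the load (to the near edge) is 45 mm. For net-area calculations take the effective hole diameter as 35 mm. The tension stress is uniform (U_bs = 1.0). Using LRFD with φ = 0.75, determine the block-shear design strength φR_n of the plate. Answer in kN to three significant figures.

Shear plane L_v = 60 + 4·115 = 520 mm; A_gv = 520 × 20 = 10400 mm².
A_nv = (520 − 4.5·35) × 20 = 7250 mm².
A_nt = (45 − 0.5·35) × 20 = 550 mm².
0.6 F_u A_nv = 1784 kN; 0.6 F_y A_gv = 1716 kN → shear yielding governs the shear term.
R_n = 1716 + 1.0 × 410 × 550 / 1000 = 1942 kN.
Design strength φR_n = 0.75 × 1942 = 1460 kN.

1460 kN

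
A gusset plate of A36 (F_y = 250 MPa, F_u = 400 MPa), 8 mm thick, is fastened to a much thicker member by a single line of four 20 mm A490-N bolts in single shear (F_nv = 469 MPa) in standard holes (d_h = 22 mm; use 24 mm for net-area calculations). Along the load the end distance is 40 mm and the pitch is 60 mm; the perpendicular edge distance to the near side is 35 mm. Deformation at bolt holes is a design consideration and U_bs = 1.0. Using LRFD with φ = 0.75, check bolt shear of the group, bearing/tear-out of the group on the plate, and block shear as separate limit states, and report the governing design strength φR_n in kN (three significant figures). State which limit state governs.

Bolt shear: A_b = π·20²/4 = 314.2 mm²; R_n = 469 × 314.2 × 4 × 1 / 1000 = 589.4 kN → 0.75 × 589.4 = 442 kN.
Bearing: edge l_c = 29, r_n = 111.4 kN; interior l_c = 38, r_n = 145.9 kN; R_n = 111.4 + 3·145.9 = 549.1 kN → 412 kN.
Block shear: A_gv = 1760, A_nv = 1088, A_nt = 184 mm²; R_n = min(0.6F_uA_nv, 0.6F_yA_gv) + U_bs·F_u·A_nt = 334.7 kN → 251 kN.
Block shear governs: 251 kN.

251 kN (block shear governs)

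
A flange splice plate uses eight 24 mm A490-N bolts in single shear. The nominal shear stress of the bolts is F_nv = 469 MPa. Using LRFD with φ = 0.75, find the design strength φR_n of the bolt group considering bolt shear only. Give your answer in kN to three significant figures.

A_b = π × 24² / 4 = 452.4 mm².
R_n = F_nv · A_b · n · n_s = 469 × 452.4 × 8 × 1 / 1000 = 1697 kN.
Design strength φR_n = 0.75 × 1697 = 1270 kN.

1270 kN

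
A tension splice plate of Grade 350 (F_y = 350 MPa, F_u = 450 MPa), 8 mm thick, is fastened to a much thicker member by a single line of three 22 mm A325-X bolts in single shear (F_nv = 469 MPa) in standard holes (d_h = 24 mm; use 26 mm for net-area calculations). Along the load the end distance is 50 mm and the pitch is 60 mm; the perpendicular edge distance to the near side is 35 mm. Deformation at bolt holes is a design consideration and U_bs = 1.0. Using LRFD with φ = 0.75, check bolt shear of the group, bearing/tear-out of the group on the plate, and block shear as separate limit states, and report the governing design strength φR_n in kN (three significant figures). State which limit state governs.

Bolt shear: A_b = π·22²/4 = 380.1 mm²; R_n = 469 × 380.1 × 3 × 1 / 1000 = 534.8 kN → 0.75 × 534.8 = 401 kN.
Bearing: edge l_c = 38, r_n = 164.2 kN; interior l_c = 36, r_n = 155.5 kN; R_n = 164.2 + 2·155.5 = 475.2 kN → 356 kN.
Block shear: A_gv = 1360, A_nv = 840, A_nt = 176 mm²; R_n = min(0.6F_uA_nv, 0.6F_yA_gv) + U_bs·F_u·A_nt = 306 kN → 230 kN.
Block shear governs: 230 kN.

230 kN (block shear governs)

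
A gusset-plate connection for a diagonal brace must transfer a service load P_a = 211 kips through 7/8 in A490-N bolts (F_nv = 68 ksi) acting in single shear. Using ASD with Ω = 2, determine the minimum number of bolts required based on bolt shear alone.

A_b = π·0.875²/4 = 0.6013 in².
Per-bolt allowable strength R_n/Ω = 68 × 0.6013 × 1 / 2 = 20.44 kips.
n ≥ 211 / 20.44 = 10.32 → use 11 bolts.

11 bolts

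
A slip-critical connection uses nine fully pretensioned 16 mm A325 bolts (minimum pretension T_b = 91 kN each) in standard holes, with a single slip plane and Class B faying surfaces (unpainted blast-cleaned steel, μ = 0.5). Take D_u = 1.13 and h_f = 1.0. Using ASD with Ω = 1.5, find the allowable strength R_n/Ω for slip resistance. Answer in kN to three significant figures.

R_n = μ · D_u · h_f · T_b · n_s · n_b = 0.5 × 1.13 × 1.0 × 91 × 1 × 9 = 462.7 kN.
Allowable strength R_n/Ω = 462.7 / 1.5 = 308 kN.

308 kN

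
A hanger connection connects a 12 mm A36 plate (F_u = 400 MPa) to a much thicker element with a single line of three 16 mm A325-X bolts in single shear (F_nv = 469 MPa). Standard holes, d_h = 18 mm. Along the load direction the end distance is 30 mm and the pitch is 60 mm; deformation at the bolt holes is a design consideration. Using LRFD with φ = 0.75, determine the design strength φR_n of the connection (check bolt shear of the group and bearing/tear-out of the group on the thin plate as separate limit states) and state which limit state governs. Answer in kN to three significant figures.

Bolt shear: A_b = π·16²/4 = 201.1 mm²; R_n = 469 × 201.1 × 3 × 1 / 1000 = 282.9 kN → 0.75 × 282.9 = 212 kN.
Bearing (1.2 l_c t F_u ≤ 2.4 d t F_u): upper limit = 2.4·16·12·400 / 1000 = 184.3 kN.
  Edge l_c = 30 − 18/2 = 21 → r_n = 121 kN; interior l_c = 60 − 18 = 42 → r_n = 184.3 kN.
  R_n,bearing = 1·121 + 2·184.3 = 489.6 kN → 0.75 × 489.6 = 367 kN.
Bolt shear governs: 212 kN.

212 kN (bolt shear governs)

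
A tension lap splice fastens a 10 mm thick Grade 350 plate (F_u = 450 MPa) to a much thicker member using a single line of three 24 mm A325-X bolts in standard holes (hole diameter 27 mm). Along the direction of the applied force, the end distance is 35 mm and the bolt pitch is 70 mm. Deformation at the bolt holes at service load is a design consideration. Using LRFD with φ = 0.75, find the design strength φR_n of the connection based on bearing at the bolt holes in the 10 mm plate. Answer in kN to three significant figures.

Per bolt r_n = 1.2 l_c t F_u ≤ 2.4 d t F_u; upper limit = 2.4 × 24 × 10 × 450 / 1000 = 259.2 kN.
Edge bolt: l_c = 35 − 27/2 = 21.5 mm → 1.2 × 21.5 × 10 × 450 / 1000 = 116.1 → r_n = 116.1 kN.
Interior bolts: l_c = 70 − 27 = 43 mm → 1.2 × 43 × 10 × 450 / 1000 = 232.2 → r_n = 232.2 kN.
R_n = 1 × 116.1 + 2 × 232.2 = 580.5 kN.
Design strength φR_n = 0.75 × 580.5 = 435 kN.

435 kN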